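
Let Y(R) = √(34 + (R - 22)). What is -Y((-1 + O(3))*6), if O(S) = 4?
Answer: -√30 ≈ -5.4772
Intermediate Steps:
Y(R) = √(12 + R) (Y(R) = √(34 + (-22 + R)) = √(12 + R))
-Y((-1 + O(3))*6) = -√(12 + (-1 + 4)*6) = -√(12 + 3*6) = -√(12 + 18) = -√30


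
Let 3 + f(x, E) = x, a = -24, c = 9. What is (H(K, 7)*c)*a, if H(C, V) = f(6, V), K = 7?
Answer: -648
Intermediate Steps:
f(x, E) = -3 + x
H(C, V) = 3 (H(C, V) = -3 + 6 = 3)
(H(K, 7)*c)*a = (3*9)*(-24) = 27*(-24) = -648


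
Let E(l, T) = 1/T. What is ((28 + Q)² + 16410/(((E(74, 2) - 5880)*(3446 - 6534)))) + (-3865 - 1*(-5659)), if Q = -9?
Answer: 19562986145/9077948 ≈ 2155.0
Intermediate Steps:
((28 + Q)² + 16410/(((E(74, 2) - 5880)*(3446 - 6534)))) + (-3865 - 1*(-5659)) = ((28 - 9)² + 16410/(((1/2 - 5880)*(3446 - 6534)))) + (-3865 - 1*(-5659)) = (19² + 16410/(((½ - 5880)*(-3088)))) + (-3865 + 5659) = (361 + 16410/((-11759/2*(-3088)))) + 1794 = (361 + 16410/18155896) + 1794 = (361 + 16410*(1/18155896)) + 1794 = (361 + 8205/9077948) + 1794 = 3277147433/9077948 + 1794 = 19562986145/9077948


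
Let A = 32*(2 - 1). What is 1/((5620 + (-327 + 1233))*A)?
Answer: 1/208832 ≈ 4.7885e-6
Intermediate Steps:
A = 32 (A = 32*1 = 32)
1/((5620 + (-327 + 1233))*A) = 1/((5620 + (-327 + 1233))*32) = (1/32)/(5620 + 906) = (1/32)/6526 = (1/6526)*(1/32) = 1/208832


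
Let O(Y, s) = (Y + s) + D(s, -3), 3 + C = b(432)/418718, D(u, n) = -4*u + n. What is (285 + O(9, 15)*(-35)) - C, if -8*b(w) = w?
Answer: 346070454/209359 ≈ 1653.0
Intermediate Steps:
D(u, n) = n - 4*u
b(w) = -w/8
C = -628104/209359 (C = -3 - ⅛*432/418718 = -3 - 54*1/418718 = -3 - 27/209359 = -628104/209359 ≈ -3.0001)
O(Y, s) = -3 + Y - 3*s (O(Y, s) = (Y + s) + (-3 - 4*s) = -3 + Y - 3*s)
(285 + O(9, 15)*(-35)) - C = (285 + (-3 + 9 - 3*15)*(-35)) - 1*(-628104/209359) = (285 + (-3 + 9 - 45)*(-35)) + 628104/209359 = (285 - 39*(-35)) + 628104/209359 = (285 + 1365) + 628104/209359 = 1650 + 628104/209359 = 346070454/209359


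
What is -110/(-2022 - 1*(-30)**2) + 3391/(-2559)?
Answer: -534834/415411 ≈ -1.2875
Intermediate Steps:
-110/(-2022 - 1*(-30)**2) + 3391/(-2559) = -110/(-2022 - 1*900) + 3391*(-1/2559) = -110/(-2022 - 900) - 3391/2559 = -110/(-2922) - 3391/2559 = -110*(-1/2922) - 3391/2559 = 55/1461 - 3391/2559 = -534834/415411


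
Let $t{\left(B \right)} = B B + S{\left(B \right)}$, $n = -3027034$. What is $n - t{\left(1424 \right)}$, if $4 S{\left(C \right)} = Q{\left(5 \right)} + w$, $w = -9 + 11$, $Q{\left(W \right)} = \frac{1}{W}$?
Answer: $- \frac{101096211}{20} \approx -5.0548 \cdot 10^{6}$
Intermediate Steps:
$w = 2$
$S{\left(C \right)} = \frac{11}{20}$ ($S{\left(C \right)} = \frac{\frac{1}{5} + 2}{4} = \frac{1}{4} \cdot \frac{11}{5} = \frac{11}{20}$)
$t{\left(B \right)} = \frac{11}{20} + B^{2}$ ($t{\left(B \right)} = B B + \frac{11}{20} = B^{2} + \frac{11}{20} = \frac{11}{20} + B^{2}$)
$n - t{\left(1424 \right)} = -3027034 - \left(\frac{11}{20} + 1424^{2}\right) = -3027034 - \left(\frac{11}{20} + 2027776\right) = -3027034 - \frac{40555531}{20} = - \frac{101096211}{20}$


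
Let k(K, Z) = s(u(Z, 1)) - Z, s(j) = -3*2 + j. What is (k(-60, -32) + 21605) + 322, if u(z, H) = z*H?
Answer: 21921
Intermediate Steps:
u(z, H) = H*z
s(j) = -6 + j
k(K, Z) = -6 (k(K, Z) = (-6 + 1*Z) - Z = (-6 + Z) - Z = -6)
(k(-60, -32) + 21605) + 322 = (-6 + 21605) + 322 = 21599 + 322 = 21921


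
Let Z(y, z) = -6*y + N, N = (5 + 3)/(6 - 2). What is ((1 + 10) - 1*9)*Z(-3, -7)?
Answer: 40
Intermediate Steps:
N = 2 (N = 8/4 = 8*(¼) = 2)
Z(y, z) = 2 - 6*y (Z(y, z) = -6*y + 2 = 2 - 6*y)
((1 + 10) - 1*9)*Z(-3, -7) = ((1 + 10) - 1*9)*(2 - 6*(-3)) = (11 - 9)*(2 + 18) = 2*20 = 40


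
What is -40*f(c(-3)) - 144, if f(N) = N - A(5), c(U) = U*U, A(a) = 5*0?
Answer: -504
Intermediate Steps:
A(a) = 0
c(U) = U²
f(N) = N (f(N) = N - 1*0 = N + 0 = N)
-40*f(c(-3)) - 144 = -40*(-3)² - 144 = -40*9 - 144 = -360 - 144 = -504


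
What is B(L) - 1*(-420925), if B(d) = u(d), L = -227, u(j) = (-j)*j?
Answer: 369396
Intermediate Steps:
u(j) = -j²
B(d) = -d²
B(L) - 1*(-420925) = -1*(-227)² - 1*(-420925) = -1*51529 + 420925 = -51529 + 420925 = 369396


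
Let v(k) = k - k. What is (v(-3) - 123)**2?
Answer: 15129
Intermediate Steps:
v(k) = 0
(v(-3) - 123)**2 = (0 - 123)**2 = (-123)**2 = 15129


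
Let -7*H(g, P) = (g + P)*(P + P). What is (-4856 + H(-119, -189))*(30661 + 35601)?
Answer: -1423837856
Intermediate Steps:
H(g, P) = -2*P*(P + g)/7 (H(g, P) = -(g + P)*(P + P)/7 = -(P + g)*2*P/7 = -2*P*(P + g)/7)
(-4856 + H(-119, -189))*(30661 + 35601) = (-4856 - 2/7*(-189)*(-189 - 119))*(30661 + 35601) = (-4856 - 2/7*(-189)*(-308))*66262 = (-4856 - 16632)*66262 = -21488*66262 = -1423837856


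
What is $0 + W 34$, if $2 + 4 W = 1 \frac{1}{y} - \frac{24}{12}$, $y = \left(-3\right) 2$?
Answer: $- \frac{425}{12} \approx -35.417$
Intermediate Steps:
$y = -6$
$W = - \frac{25}{24}$ ($W = - \frac{1}{2} + \frac{1 \frac{1}{-6} - \frac{24}{12}}{4} = - \frac{1}{2} + \frac{1 \left(- \frac{1}{6}\right) - 2}{4} = - \frac{1}{2} + \frac{- \frac{1}{6} - 2}{4} = - \frac{1}{2} + \frac{1}{4} \left(- \frac{13}{6}\right) = - \frac{1}{2} - \frac{13}{24} = - \frac{25}{24} \approx -1.0417$)
$0 + W 34 = 0 - \frac{425}{12} = - \frac{425}{12}$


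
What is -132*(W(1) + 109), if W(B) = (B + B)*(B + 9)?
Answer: -17028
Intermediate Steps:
W(B) = 2*B*(9 + B) (W(B) = (2*B)*(9 + B) = 2*B*(9 + B))
-132*(W(1) + 109) = -132*(2*1*(9 + 1) + 109) = -132*(2*1*10 + 109) = -132*(20 + 109) = -132*129 = -17028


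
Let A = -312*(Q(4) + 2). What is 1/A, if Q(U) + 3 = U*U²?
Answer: -1/19656 ≈ -5.0875e-5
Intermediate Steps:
Q(U) = -3 + U³ (Q(U) = -3 + U*U² = -3 + U³)
A = -19656 (A = -312*((-3 + 4³) + 2) = -312*((-3 + 64) + 2) = -312*(61 + 2) = -312*63 = -19656)
1/A = 1/(-19656) = -1/19656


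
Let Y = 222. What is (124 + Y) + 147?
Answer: 493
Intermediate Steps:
(124 + Y) + 147 = (124 + 222) + 147 = 346 + 147 = 493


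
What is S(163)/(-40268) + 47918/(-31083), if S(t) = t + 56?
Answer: -148951477/96280788 ≈ -1.5471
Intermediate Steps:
S(t) = 56 + t
S(163)/(-40268) + 47918/(-31083) = (56 + 163)/(-40268) + 47918/(-31083) = 219*(-1/40268) + 47918*(-1/31083) = -219/40268 - 3686/2391 = -148951477/96280788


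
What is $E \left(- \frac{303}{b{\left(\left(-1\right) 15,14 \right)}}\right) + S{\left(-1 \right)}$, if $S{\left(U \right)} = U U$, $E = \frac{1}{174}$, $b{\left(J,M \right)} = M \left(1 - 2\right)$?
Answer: $\frac{913}{812} \approx 1.1244$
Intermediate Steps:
$b{\left(J,M \right)} = - M$ ($b{\left(J,M \right)} = M \left(-1\right) = - M$)
$E = \frac{1}{174} \approx 0.0057471$
$S{\left(U \right)} = U^{2}$
$E \left(- \frac{303}{b{\left(\left(-1\right) 15,14 \right)}}\right) + S{\left(-1 \right)} = \frac{\left(-303\right) \frac{1}{\left(-1\right) 14}}{174} + \left(-1\right)^{2} = \frac{\left(-303\right) \frac{1}{-14}}{174} + 1 = \frac{\left(-303\right) \left(- \frac{1}{14}\right)}{174} + 1 = \frac{1}{174} \cdot \frac{303}{14} + 1 = \frac{101}{812} + 1 = \frac{913}{812}$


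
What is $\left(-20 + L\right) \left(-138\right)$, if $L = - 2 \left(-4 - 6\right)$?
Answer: $0$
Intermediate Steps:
$L = 20$ ($L = \left(-2\right) \left(-10\right) = 20$)
$\left(-20 + L\right) \left(-138\right) = \left(-20 + 20\right) \left(-138\right) = 0 \left(-138\right) = 0$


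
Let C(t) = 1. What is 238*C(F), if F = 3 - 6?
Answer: 238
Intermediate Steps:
F = -3
238*C(F) = 238*1 = 238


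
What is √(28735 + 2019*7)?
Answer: 2*√10717 ≈ 207.05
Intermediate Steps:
√(28735 + 2019*7) = √(28735 + 14133) = √42868 = 2*√10717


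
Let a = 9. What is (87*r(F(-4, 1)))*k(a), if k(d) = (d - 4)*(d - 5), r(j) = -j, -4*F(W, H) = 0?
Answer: 0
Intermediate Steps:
F(W, H) = 0 (F(W, H) = -¼*0 = 0)
k(d) = (-5 + d)*(-4 + d) (k(d) = (-4 + d)*(-5 + d) = (-5 + d)*(-4 + d))
(87*r(F(-4, 1)))*k(a) = (87*(-1*0))*(20 + 9² - 9*9) = (87*0)*(20 + 81 - 81) = 0*20 = 0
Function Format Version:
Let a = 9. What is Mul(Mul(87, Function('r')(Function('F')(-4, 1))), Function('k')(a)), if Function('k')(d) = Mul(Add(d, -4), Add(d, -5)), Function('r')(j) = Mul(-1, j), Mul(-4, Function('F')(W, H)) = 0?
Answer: 0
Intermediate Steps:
Function('F')(W, H) = 0 (Function('F')(W, H) = Mul(Rational(-1, 4), 0) = 0)
Function('k')(d) = Mul(Add(-5, d), Add(-4, d)) (Function('k')(d) = Mul(Add(-4, d), Add(-5, d)) = Mul(Add(-5, d), Add(-4, d)))
Mul(Mul(87, Function('r')(Function('F')(-4, 1))), Function('k')(a)) = Mul(Mul(87, Mul(-1, 0)), Add(20, Pow(9, 2), Mul(-9, 9))) = Mul(Mul(87, 0), Add(20, 81, -81)) = Mul(0, 20) = 0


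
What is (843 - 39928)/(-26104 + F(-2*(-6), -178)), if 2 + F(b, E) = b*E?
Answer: 39085/28242 ≈ 1.3839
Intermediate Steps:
F(b, E) = -2 + E*b (F(b, E) = -2 + b*E = -2 + E*b)
(843 - 39928)/(-26104 + F(-2*(-6), -178)) = (843 - 39928)/(-26104 + (-2 - (-356)*(-6))) = -39085/(-26104 + (-2 - 178*12)) = -39085/(-26104 + (-2 - 2136)) = -39085/(-26104 - 2138) = -39085/(-28242) = -39085*(-1/28242) = 39085/28242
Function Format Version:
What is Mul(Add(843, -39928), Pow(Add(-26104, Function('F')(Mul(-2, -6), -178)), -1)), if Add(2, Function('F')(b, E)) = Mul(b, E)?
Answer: Rational(39085, 28242) ≈ 1.3839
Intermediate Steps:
Function('F')(b, E) = Add(-2, Mul(E, b)) (Function('F')(b, E) = Add(-2, Mul(b, E)) = Add(-2, Mul(E, b)))
Mul(Add(843, -39928), Pow(Add(-26104, Function('F')(Mul(-2, -6), -178)), -1)) = Mul(Add(843, -39928), Pow(Add(-26104, Add(-2, Mul(-178, Mul(-2, -6)))), -1)) = Mul(-39085, Pow(Add(-26104, Add(-2, Mul(-178, 12))), -1)) = Mul(-39085, Pow(Add(-26104, Add(-2, -2136)), -1)) = Mul(-39085, Pow(Add(-26104, -2138), -1)) = Mul(-39085, Pow(-28242, -1)) = Mul(-39085, Rational(-1, 28242)) = Rational(39085, 28242)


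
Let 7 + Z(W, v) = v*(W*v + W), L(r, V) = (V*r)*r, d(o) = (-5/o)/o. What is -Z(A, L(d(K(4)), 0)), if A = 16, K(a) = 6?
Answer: 7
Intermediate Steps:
d(o) = -5/o**2
L(r, V) = V*r**2
Z(W, v) = -7 + v*(W + W*v) (Z(W, v) = -7 + v*(W*v + W) = -7 + v*(W + W*v))
-Z(A, L(d(K(4)), 0)) = -(-7 + 16*(0*(-5/6**2)**2) + 16*(0*(-5/6**2)**2)**2) = -(-7 + 16*(0*(-5*1/36)**2) + 16*(0*(-5*1/36)**2)**2) = -(-7 + 16*(0*(-5/36)**2) + 16*(0*(-5/36)**2)**2) = -(-7 + 16*(0*(25/1296)) + 16*(0*(25/1296))**2) = -(-7 + 16*0 + 16*0**2) = -(-7 + 0 + 16*0) = -(-7 + 0 + 0) = -1*(-7) = 7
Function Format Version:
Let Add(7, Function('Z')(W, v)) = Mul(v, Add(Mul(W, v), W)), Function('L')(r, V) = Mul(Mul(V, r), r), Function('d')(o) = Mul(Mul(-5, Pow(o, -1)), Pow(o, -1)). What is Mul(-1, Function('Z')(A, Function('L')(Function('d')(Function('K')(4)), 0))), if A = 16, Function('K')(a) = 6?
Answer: 7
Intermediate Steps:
Function('d')(o) = Mul(-5, Pow(o, -2))
Function('L')(r, V) = Mul(V, Pow(r, 2))
Function('Z')(W, v) = Add(-7, Mul(v, Add(W, Mul(W, v)))) (Function('Z')(W, v) = Add(-7, Mul(v, Add(Mul(W, v), W))) = Add(-7, Mul(v, Add(W, Mul(W, v)))))
Mul(-1, Function('Z')(A, Function('L')(Function('d')(Function('K')(4)), 0))) = Mul(-1, Add(-7, Mul(16, Mul(0, Pow(Mul(-5, Pow(6, -2)), 2))), Mul(16, Pow(Mul(0, Pow(Mul(-5, Pow(6, -2)), 2)), 2)))) = Mul(-1, Add(-7, Mul(16, Mul(0, Pow(Mul(-5, Rational(1, 36)), 2))), Mul(16, Pow(Mul(0, Pow(Mul(-5, Rational(1, 36)), 2)), 2)))) = Mul(-1, Add(-7, Mul(16, Mul(0, Pow(Rational(-5, 36), 2))), Mul(16, Pow(Mul(0, Pow(Rational(-5, 36), 2)), 2)))) = Mul(-1, Add(-7, Mul(16, Mul(0, Rational(25, 1296))), Mul(16, Pow(Mul(0, Rational(25, 1296)), 2)))) = Mul(-1, Add(-7, Mul(16, 0), Mul(16, Pow(0, 2)))) = Mul(-1, Add(-7, 0, Mul(16, 0))) = Mul(-1, Add(-7, 0, 0)) = Mul(-1, -7) = 7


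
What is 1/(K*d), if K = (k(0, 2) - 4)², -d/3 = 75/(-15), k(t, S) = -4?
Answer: 1/960 ≈ 0.0010417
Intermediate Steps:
d = 15 (d = -225/(-15) = -225*(-1)/15 = -3*(-5) = 15)
K = 64 (K = (-4 - 4)² = (-8)² = 64)
1/(K*d) = 1/(64*15) = 1/960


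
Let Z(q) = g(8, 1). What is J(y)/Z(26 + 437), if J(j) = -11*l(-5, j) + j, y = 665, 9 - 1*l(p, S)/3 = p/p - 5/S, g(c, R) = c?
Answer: 13325/266 ≈ 50.094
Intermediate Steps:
Z(q) = 8
l(p, S) = 24 + 15/S (l(p, S) = 27 - 3*(p/p - 5/S) = 27 - 3*(1 - 5/S) = 27 + (-3 + 15/S) = 24 + 15/S)
J(j) = -264 + j - 165/j (J(j) = -11*(24 + 15/j) + j = (-264 - 165/j) + j = -264 + j - 165/j)
J(y)/Z(26 + 437) = (-264 + 665 - 165/665)/8 = (-264 + 665 - 165*1/665)*(⅛) = (-264 + 665 - 33/133)*(⅛) = (53300/133)*(⅛) = 13325/266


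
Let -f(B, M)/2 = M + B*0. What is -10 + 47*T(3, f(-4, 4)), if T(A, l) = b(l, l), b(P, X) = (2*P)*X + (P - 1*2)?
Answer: 5536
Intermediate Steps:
b(P, X) = -2 + P + 2*P*X (b(P, X) = 2*P*X + (P - 2) = 2*P*X + (-2 + P) = -2 + P + 2*P*X)
f(B, M) = -2*M (f(B, M) = -2*(M + B*0) = -2*(M + 0) = -2*M)
T(A, l) = -2 + l + 2*l² (T(A, l) = -2 + l + 2*l*l = -2 + l + 2*l²)
-10 + 47*T(3, f(-4, 4)) = -10 + 47*(-2 - 2*4 + 2*(-2*4)²) = -10 + 47*(-2 - 8 + 2*(-8)²) = -10 + 47*(-2 - 8 + 2*64) = -10 + 47*(-2 - 8 + 128) = -10 + 47*118 = -10 + 5546 = 5536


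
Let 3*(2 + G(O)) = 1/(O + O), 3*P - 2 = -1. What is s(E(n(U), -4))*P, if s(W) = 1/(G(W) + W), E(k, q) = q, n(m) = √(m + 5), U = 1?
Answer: -8/145 ≈ -0.055172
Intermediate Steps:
P = ⅓ (P = ⅔ + (⅓)*(-1) = ⅔ - ⅓ = ⅓ ≈ 0.33333)
n(m) = √(5 + m)
G(O) = -2 + 1/(6*O) (G(O) = -2 + 1/(3*(O + O)) = -2 + 1/(3*((2*O))) = -2 + (1/(2*O))/3 = -2 + 1/(6*O))
s(W) = 1/(-2 + W + 1/(6*W)) (s(W) = 1/((-2 + 1/(6*W)) + W) = 1/(-2 + W + 1/(6*W)))
s(E(n(U), -4))*P = (6*(-4)/(1 + 6*(-4)*(-2 - 4)))*(⅓) = (6*(-4)/(1 + 6*(-4)*(-6)))*(⅓) = (6*(-4)/(1 + 144))*(⅓) = (6*(-4)/145)*(⅓) = (6*(-4)*(1/145))*(⅓) = -24/145*⅓ = -8/145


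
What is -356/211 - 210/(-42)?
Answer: 699/211 ≈ 3.3128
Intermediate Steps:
-356/211 - 210/(-42) = -356*1/211 - 210*(-1/42) = -356/211 + 5 = 699/211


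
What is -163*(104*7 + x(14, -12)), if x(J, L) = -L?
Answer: -120620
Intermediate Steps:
-163*(104*7 + x(14, -12)) = -163*(104*7 - 1*(-12)) = -163*(728 + 12) = -163*740 = -120620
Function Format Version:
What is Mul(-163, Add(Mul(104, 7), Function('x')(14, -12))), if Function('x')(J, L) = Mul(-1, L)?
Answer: -120620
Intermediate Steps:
Mul(-163, Add(Mul(104, 7), Function('x')(14, -12))) = Mul(-163, Add(Mul(104, 7), Mul(-1, -12))) = Mul(-163, Add(728, 12)) = Mul(-163, 740) = -120620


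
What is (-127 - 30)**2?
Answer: 24649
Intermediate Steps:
(-127 - 30)**2 = (-157)**2 = 24649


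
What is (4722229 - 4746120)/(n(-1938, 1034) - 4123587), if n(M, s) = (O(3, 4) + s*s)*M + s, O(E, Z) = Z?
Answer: 3413/296593519 ≈ 1.1507e-5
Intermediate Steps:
n(M, s) = s + M*(4 + s²) (n(M, s) = (4 + s*s)*M + s = (4 + s²)*M + s = M*(4 + s²) + s = s + M*(4 + s²))
(4722229 - 4746120)/(n(-1938, 1034) - 4123587) = (4722229 - 4746120)/((1034 + 4*(-1938) - 1938*1034²) - 4123587) = -23891/((1034 - 7752 - 1938*1069156) - 4123587) = -23891/((1034 - 7752 - 2072024328) - 4123587) = -23891/(-2072031046 - 4123587) = -23891/(-2076154633) = -23891*(-1/2076154633) = 3413/296593519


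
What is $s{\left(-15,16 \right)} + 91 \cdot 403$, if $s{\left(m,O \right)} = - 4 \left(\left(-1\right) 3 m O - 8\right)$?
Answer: $33825$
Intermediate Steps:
$s{\left(m,O \right)} = 32 + 12 O m$ ($s{\left(m,O \right)} = - 4 \left(- 3 m O - 8\right) = - 4 \left(- 3 O m - 8\right) = - 4 \left(-8 - 3 O m\right) = 32 + 12 O m$)
$s{\left(-15,16 \right)} + 91 \cdot 403 = \left(32 + 12 \cdot 16 \left(-15\right)\right) + 91 \cdot 403 = \left(32 - 2880\right) + 36673 = -2848 + 36673 = 33825$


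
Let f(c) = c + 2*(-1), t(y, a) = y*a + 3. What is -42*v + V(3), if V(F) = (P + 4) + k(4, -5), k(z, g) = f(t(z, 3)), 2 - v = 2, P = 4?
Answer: 21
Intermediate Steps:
v = 0 (v = 2 - 1*2 = 2 - 2 = 0)
t(y, a) = 3 + a*y (t(y, a) = a*y + 3 = 3 + a*y)
f(c) = -2 + c (f(c) = c - 2 = -2 + c)
k(z, g) = 1 + 3*z (k(z, g) = -2 + (3 + 3*z) = 1 + 3*z)
V(F) = 21 (V(F) = (4 + 4) + (1 + 3*4) = 8 + (1 + 12) = 8 + 13 = 21)
-42*v + V(3) = -42*0 + 21 = 0 + 21 = 21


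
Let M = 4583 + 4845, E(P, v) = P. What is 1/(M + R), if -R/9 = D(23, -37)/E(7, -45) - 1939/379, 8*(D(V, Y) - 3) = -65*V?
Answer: 21224/206094709 ≈ 0.00010298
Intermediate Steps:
D(V, Y) = 3 - 65*V/8 (D(V, Y) = 3 + (-65*V)/8 = 3 - 65*V/8)
M = 9428
R = 5994837/21224 (R = -9*((3 - 65/8*23)/7 - 1939/379) = -9*((3 - 1495/8)*(⅐) - 1939*1/379) = -9*(-1471/8*⅐ - 1939/379) = -9*(-1471/56 - 1939/379) = -9*(-666093/21224) = 5994837/21224 ≈ 282.46)
1/(M + R) = 1/(9428 + 5994837/21224) = 1/(206094709/21224) = 21224/206094709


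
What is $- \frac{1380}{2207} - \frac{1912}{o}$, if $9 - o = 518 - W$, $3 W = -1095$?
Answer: $\frac{1506832}{964459} \approx 1.5624$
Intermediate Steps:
$W = -365$ ($W = \frac{1}{3} \left(-1095\right) = -365$)
$o = -874$ ($o = 9 - \left(518 - -365\right) = 9 - \left(518 + 365\right) = 9 - 883 = -874$)
$- \frac{1380}{2207} - \frac{1912}{o} = - \frac{1380}{2207} - \frac{1912}{-874} = \left(-1380\right) \frac{1}{2207} - - \frac{956}{437} = - \frac{1380}{2207} + \frac{956}{437} = \frac{1506832}{964459}$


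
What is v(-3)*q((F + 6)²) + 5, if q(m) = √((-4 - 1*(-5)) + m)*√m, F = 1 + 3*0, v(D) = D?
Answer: 5 - 105*√2 ≈ -143.49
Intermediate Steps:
F = 1 (F = 1 + 0 = 1)
q(m) = √m*√(1 + m) (q(m) = √((-4 + 5) + m)*√m = √(1 + m)*√m = √m*√(1 + m))
v(-3)*q((F + 6)²) + 5 = -3*√((1 + 6)²)*√(1 + (1 + 6)²) + 5 = -3*√(7²)*√(1 + 7²) + 5 = -3*√49*√(1 + 49) + 5 = -21*√50 + 5 = -21*5*√2 + 5 = -105*√2 + 5 = 5 - 105*√2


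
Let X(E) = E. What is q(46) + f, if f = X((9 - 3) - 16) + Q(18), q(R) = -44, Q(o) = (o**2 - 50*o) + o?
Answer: -612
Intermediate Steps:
Q(o) = o**2 - 49*o
f = -568 (f = ((9 - 3) - 16) + 18*(-49 + 18) = (6 - 16) + 18*(-31) = -10 - 558 = -568)
q(46) + f = -44 - 568 = -612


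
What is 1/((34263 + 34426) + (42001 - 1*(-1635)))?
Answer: 1/112325 ≈ 8.9027e-6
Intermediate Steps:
1/((34263 + 34426) + (42001 - 1*(-1635))) = 1/(68689 + (42001 + 1635)) = 1/(68689 + 43636) = 1/112325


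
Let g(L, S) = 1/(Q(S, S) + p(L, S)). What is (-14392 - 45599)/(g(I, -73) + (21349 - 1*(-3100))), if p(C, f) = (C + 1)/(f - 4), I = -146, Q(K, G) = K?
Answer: -109503572/44627549 ≈ -2.4537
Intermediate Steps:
p(C, f) = (1 + C)/(-4 + f)
g(L, S) = 1/(S + (1 + L)/(-4 + S))
(-14392 - 45599)/(g(I, -73) + (21349 - 1*(-3100))) = (-14392 - 45599)/((-4 - 73)/(1 - 146 - 73*(-4 - 73)) + (21349 - 1*(-3100))) = -59991/(-77/(1 - 146 - 73*(-77)) + (21349 + 3100)) = -59991/(-77/(1 - 146 + 5621) + 24449) = -59991/(-77/5476 + 24449) = -59991/133882647/5476 = -59991*5476/133882647 = -109503572/44627549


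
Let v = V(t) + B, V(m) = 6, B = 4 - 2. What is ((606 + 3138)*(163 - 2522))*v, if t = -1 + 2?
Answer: -70656768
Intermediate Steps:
B = 2
t = 1
v = 8 (v = 6 + 2 = 8)
((606 + 3138)*(163 - 2522))*v = ((606 + 3138)*(163 - 2522))*8 = (3744*(-2359))*8 = -8832096*8 = -70656768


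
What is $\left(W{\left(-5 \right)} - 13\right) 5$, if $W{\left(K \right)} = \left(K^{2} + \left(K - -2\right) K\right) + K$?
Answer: $110$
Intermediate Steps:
$W{\left(K \right)} = K + K^{2} + K \left(2 + K\right)$ ($W{\left(K \right)} = \left(K^{2} + \left(K + 2\right) K\right) + K = \left(K^{2} + \left(2 + K\right) K\right) + K = \left(K^{2} + K \left(2 + K\right)\right) + K = K + K^{2} + K \left(2 + K\right)$)
$\left(W{\left(-5 \right)} - 13\right) 5 = \left(- 5 \left(3 + 2 \left(-5\right)\right) - 13\right) 5 = \left(- 5 \left(3 - 10\right) - 13\right) 5 = \left(\left(-5\right) \left(-7\right) - 13\right) 5 = \left(35 - 13\right) 5 = 22 \cdot 5 = 110$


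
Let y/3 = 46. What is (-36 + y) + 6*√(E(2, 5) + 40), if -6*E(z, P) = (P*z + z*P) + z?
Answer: 102 + 2*√327 ≈ 138.17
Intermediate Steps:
y = 138 (y = 3*46 = 138)
E(z, P) = -z/6 - P*z/3 (E(z, P) = -((P*z + z*P) + z)/6 = -((P*z + P*z) + z)/6 = -(2*P*z + z)/6 = -(z + 2*P*z)/6 = -z/6 - P*z/3)
(-36 + y) + 6*√(E(2, 5) + 40) = (-36 + 138) + 6*√(-⅙*2*(1 + 2*5) + 40) = 102 + 6*√(-⅙*2*(1 + 10) + 40) = 102 + 6*√(-⅙*2*11 + 40) = 102 + 6*√(-11/3 + 40) = 102 + 6*√(109/3) = 102 + 6*(√327/3) = 102 + 2*√327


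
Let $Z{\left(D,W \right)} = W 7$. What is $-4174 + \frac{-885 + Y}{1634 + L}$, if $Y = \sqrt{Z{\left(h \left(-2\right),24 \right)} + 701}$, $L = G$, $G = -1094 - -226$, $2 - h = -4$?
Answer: $- \frac{3198169}{766} + \frac{\sqrt{869}}{766} \approx -4175.1$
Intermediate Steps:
$h = 6$ ($h = 2 - -4 = 2 + 4 = 6$)
$G = -868$ ($G = -1094 + 226 = -868$)
$Z{\left(D,W \right)} = 7 W$
$L = -868$
$Y = \sqrt{869}$ ($Y = \sqrt{7 \cdot 24 + 701} = \sqrt{168 + 701} = \sqrt{869} \approx 29.479$)
$-4174 + \frac{-885 + Y}{1634 + L} = -4174 + \frac{-885 + \sqrt{869}}{1634 - 868} = -4174 + \frac{-885 + \sqrt{869}}{766} = -4174 + \left(-885 + \sqrt{869}\right) \frac{1}{766} = -4174 - \left(\frac{885}{766} - \frac{\sqrt{869}}{766}\right) = - \frac{3198169}{766} + \frac{\sqrt{869}}{766}$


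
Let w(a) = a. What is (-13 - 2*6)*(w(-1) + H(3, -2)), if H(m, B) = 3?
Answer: -50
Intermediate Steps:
(-13 - 2*6)*(w(-1) + H(3, -2)) = (-13 - 2*6)*(-1 + 3) = (-13 - 1*12)*2 = (-13 - 12)*2 = -25*2 = -50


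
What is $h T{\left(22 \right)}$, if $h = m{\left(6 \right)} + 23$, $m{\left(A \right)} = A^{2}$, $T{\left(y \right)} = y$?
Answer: $1298$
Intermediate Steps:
$h = 59$ ($h = 6^{2} + 23 = 36 + 23 = 59$)
$h T{\left(22 \right)} = 59 \cdot 22 = 1298$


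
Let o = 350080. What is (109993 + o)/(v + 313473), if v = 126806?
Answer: 460073/440279 ≈ 1.0450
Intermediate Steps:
(109993 + o)/(v + 313473) = (109993 + 350080)/(126806 + 313473) = 460073/440279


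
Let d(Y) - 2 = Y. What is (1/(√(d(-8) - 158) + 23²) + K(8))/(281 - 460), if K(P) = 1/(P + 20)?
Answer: (-2*√41 + 557*I)/(5012*(-529*I + 2*√41)) ≈ -0.00021008 + 2.5551e-7*I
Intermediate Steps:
d(Y) = 2 + Y
K(P) = 1/(20 + P)
(1/(√(d(-8) - 158) + 23²) + K(8))/(281 - 460) = (1/(√((2 - 8) - 158) + 23²) + 1/(20 + 8))/(281 - 460) = (1/(√(-6 - 158) + 529) + 1/28)/(-179) = (1/(√(-164) + 529) + 1/28)*(-1/179) = (1/(2*I*√41 + 529) + 1/28)*(-1/179) = (1/(529 + 2*I*√41) + 1/28)*(-1/179) = (1/28 + 1/(529 + 2*I*√41))*(-1/179) = -1/5012 - 1/(179*(529 + 2*I*√41))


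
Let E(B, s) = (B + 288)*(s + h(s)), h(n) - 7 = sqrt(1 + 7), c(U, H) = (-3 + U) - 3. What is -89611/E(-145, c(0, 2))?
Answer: 89611/1001 - 179222*sqrt(2)/1001 ≈ -163.68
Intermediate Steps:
c(U, H) = -6 + U
h(n) = 7 + 2*sqrt(2) (h(n) = 7 + sqrt(1 + 7) = 7 + sqrt(8) = 7 + 2*sqrt(2))
E(B, s) = (288 + B)*(7 + s + 2*sqrt(2)) (E(B, s) = (B + 288)*(s + (7 + 2*sqrt(2))) = (288 + B)*(7 + s + 2*sqrt(2)))
-89611/E(-145, c(0, 2)) = -89611/(2016 + 288*(-6 + 0) + 576*sqrt(2) - 145*(-6 + 0) - 145*(7 + 2*sqrt(2))) = -89611/(2016 + 288*(-6) + 576*sqrt(2) - 145*(-6) + (-1015 - 290*sqrt(2))) = -89611/(2016 - 1728 + 576*sqrt(2) + 870 + (-1015 - 290*sqrt(2))) = -89611/(143 + 286*sqrt(2))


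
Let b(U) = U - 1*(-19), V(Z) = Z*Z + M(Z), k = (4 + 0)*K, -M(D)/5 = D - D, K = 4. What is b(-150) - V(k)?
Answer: -387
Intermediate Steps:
M(D) = 0 (M(D) = -5*(D - D) = -5*0 = 0)
k = 16 (k = (4 + 0)*4 = 4*4 = 16)
V(Z) = Z² (V(Z) = Z*Z + 0 = Z² + 0 = Z²)
b(U) = 19 + U (b(U) = U + 19 = 19 + U)
b(-150) - V(k) = (19 - 150) - 1*16² = -131 - 1*256 = -131 - 256 = -387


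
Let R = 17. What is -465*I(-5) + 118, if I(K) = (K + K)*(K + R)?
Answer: 55918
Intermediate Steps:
I(K) = 2*K*(17 + K) (I(K) = (K + K)*(K + 17) = (2*K)*(17 + K) = 2*K*(17 + K))
-465*I(-5) + 118 = -930*(-5)*(17 - 5) + 118 = -930*(-5)*12 + 118 = -465*(-120) + 118 = 55800 + 118 = 55918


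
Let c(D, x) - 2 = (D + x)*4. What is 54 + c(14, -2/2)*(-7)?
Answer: -324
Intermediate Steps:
c(D, x) = 2 + 4*D + 4*x (c(D, x) = 2 + (D + x)*4 = 2 + (4*D + 4*x) = 2 + 4*D + 4*x)
54 + c(14, -2/2)*(-7) = 54 + (2 + 4*14 + 4*(-2/2))*(-7) = 54 + (2 + 56 + 4*(-2*½))*(-7) = 54 + (2 + 56 + 4*(-1))*(-7) = 54 + (2 + 56 - 4)*(-7) = 54 + 54*(-7) = 54 - 378 = -324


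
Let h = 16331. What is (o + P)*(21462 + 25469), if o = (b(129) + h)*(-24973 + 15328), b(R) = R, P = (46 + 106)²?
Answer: -7449526393876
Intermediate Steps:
P = 23104 (P = 152² = 23104)
o = -158756700 (o = (129 + 16331)*(-24973 + 15328) = 16460*(-9645) = -158756700)
(o + P)*(21462 + 25469) = (-158756700 + 23104)*(21462 + 25469) = -158733596*46931 = -7449526393876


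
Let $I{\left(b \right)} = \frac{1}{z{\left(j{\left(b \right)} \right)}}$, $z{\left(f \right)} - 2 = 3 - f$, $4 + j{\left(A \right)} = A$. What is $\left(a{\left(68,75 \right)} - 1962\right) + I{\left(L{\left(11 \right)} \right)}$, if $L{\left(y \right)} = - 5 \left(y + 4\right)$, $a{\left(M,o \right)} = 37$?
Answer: $- \frac{161699}{84} \approx -1925.0$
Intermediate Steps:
$j{\left(A \right)} = -4 + A$
$L{\left(y \right)} = -20 - 5 y$ ($L{\left(y \right)} = - 5 \left(4 + y\right) = -20 - 5 y$)
$z{\left(f \right)} = 5 - f$ ($z{\left(f \right)} = 2 - \left(-3 + f\right) = 5 - f$)
$I{\left(b \right)} = \frac{1}{9 - b}$ ($I{\left(b \right)} = \frac{1}{5 - \left(-4 + b\right)} = \frac{1}{9 - b}$)
$\left(a{\left(68,75 \right)} - 1962\right) + I{\left(L{\left(11 \right)} \right)} = \left(37 - 1962\right) - \frac{1}{-9 - 75} = -1925 - \frac{1}{-84} = -1925 - - \frac{1}{84} = -1925 + \frac{1}{84} = - \frac{161699}{84}$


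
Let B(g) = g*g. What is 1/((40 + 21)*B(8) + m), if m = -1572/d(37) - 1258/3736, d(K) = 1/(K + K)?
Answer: -1868/210008661 ≈ -8.8949e-6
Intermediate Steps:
B(g) = g²
d(K) = 1/(2*K)
m = -217301333/1868 (m = -1572/((½)/37) - 1258/3736 = -1572/((½)*(1/37)) - 1258*1/3736 = -1572/1/74 - 629/1868 = -1572*74 - 629/1868 = -116328 - 629/1868 = -217301333/1868 ≈ -1.1633e+5)
1/((40 + 21)*B(8) + m) = 1/((40 + 21)*8² - 217301333/1868) = 1/(61*64 - 217301333/1868) = 1/(3904 - 217301333/1868) = 1/(-210008661/1868) = -1868/210008661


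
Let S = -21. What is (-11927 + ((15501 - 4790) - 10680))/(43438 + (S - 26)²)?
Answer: -11896/45647 ≈ -0.26061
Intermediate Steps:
(-11927 + ((15501 - 4790) - 10680))/(43438 + (S - 26)²) = (-11927 + ((15501 - 4790) - 10680))/(43438 + (-21 - 26)²) = (-11927 + (10711 - 10680))/(43438 + (-47)²) = (-11927 + 31)/(43438 + 2209) = -11896/45647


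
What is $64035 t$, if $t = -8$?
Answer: $-512280$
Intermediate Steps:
$64035 t = 64035 \left(-8\right) = -512280$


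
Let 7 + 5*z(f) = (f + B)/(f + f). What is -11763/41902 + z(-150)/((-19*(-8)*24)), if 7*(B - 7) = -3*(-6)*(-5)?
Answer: -4603471391/16377696000 ≈ -0.28108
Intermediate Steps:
B = -41/7 (B = 7 + (-3*(-6)*(-5))/7 = 7 + (18*(-5))/7 = 7 + (⅐)*(-90) = 7 - 90/7 = -41/7 ≈ -5.8571)
z(f) = -7/5 + (-41/7 + f)/(10*f) (z(f) = -7/5 + ((f - 41/7)/(f + f))/5 = -7/5 + ((-41/7 + f)/((2*f)))/5 = -7/5 + ((-41/7 + f)*(1/(2*f)))/5 = -7/5 + ((-41/7 + f)/(2*f))/5 = -7/5 + (-41/7 + f)/(10*f))
-11763/41902 + z(-150)/((-19*(-8)*24)) = -11763/41902 + ((1/70)*(-41 - 91*(-150))/(-150))/((-19*(-8)*24)) = -11763*1/41902 + ((1/70)*(-1/150)*(-41 + 13650))/((152*24)) = -11763/41902 + ((1/70)*(-1/150)*13609)/3648 = -11763/41902 - 13609/10500*1/3648 = -11763/41902 - 13609/38304000 = -4603471391/16377696000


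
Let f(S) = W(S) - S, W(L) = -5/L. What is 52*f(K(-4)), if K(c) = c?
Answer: 273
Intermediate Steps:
f(S) = -S - 5/S (f(S) = -5/S - S = -S - 5/S)
52*f(K(-4)) = 52*(-1*(-4) - 5/(-4)) = 52*(4 - 5*(-¼)) = 52*(4 + 5/4) = 52*(21/4) = 273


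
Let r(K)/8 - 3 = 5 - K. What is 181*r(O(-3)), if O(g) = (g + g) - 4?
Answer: 26064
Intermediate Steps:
O(g) = -4 + 2*g (O(g) = 2*g - 4 = -4 + 2*g)
r(K) = 64 - 8*K (r(K) = 24 + 8*(5 - K) = 24 + (40 - 8*K) = 64 - 8*K)
181*r(O(-3)) = 181*(64 - 8*(-4 + 2*(-3))) = 181*(64 - 8*(-4 - 6)) = 181*(64 - 8*(-10)) = 181*(64 + 80) = 181*144 = 26064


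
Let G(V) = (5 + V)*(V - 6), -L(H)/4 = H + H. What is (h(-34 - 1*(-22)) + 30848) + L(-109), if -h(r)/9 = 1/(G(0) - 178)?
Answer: 6597769/208 ≈ 31720.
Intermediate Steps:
L(H) = -8*H (L(H) = -4*(H + H) = -8*H)
G(V) = (-6 + V)*(5 + V) (G(V) = (5 + V)*(-6 + V) = (-6 + V)*(5 + V))
h(r) = 9/208 (h(r) = -9/((-30 + 0² - 1*0) - 178) = -9/((-30 + 0 + 0) - 178) = -9/(-30 - 178) = -9/(-208) = -9*(-1/208) = 9/208)
(h(-34 - 1*(-22)) + 30848) + L(-109) = (9/208 + 30848) - 8*(-109) = 6416393/208 + 872 = 6597769/208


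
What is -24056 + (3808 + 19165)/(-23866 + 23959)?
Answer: -2214235/93 ≈ -23809.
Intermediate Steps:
-24056 + (3808 + 19165)/(-23866 + 23959) = -24056 + 22973/93 = -2214235/93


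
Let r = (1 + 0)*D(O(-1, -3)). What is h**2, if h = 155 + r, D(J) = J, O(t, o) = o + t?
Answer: 22801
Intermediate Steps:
r = -4 (r = (1 + 0)*(-3 - 1) = 1*(-4) = -4)
h = 151 (h = 155 - 4 = 151)
h**2 = 151**2 = 22801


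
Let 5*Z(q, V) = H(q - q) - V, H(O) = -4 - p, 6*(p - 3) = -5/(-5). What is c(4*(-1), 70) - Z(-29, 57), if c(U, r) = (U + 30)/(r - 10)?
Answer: 199/15 ≈ 13.267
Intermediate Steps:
p = 19/6 (p = 3 + (-5/(-5))/6 = 3 + (-5*(-⅕))/6 = 3 + (⅙)*1 = 3 + ⅙ = 19/6 ≈ 3.1667)
H(O) = -43/6 (H(O) = -4 - 1*19/6 = -4 - 19/6 = -43/6)
c(U, r) = (30 + U)/(-10 + r)
Z(q, V) = -43/30 - V/5 (Z(q, V) = (-43/6 - V)/5 = -43/30 - V/5)
c(4*(-1), 70) - Z(-29, 57) = (30 + 4*(-1))/(-10 + 70) - (-43/30 - ⅕*57) = (30 - 4)/60 - (-43/30 - 57/5) = (1/60)*26 - 1*(-77/6) = 13/30 + 77/6 = 199/15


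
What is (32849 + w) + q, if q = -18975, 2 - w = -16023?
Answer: 29899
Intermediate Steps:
w = 16025 (w = 2 - 1*(-16023) = 2 + 16023 = 16025)
(32849 + w) + q = (32849 + 16025) - 18975 = 48874 - 18975 = 29899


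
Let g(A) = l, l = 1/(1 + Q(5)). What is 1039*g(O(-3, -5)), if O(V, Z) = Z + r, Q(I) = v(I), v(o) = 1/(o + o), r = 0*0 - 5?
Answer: 10390/11 ≈ 944.54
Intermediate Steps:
r = -5 (r = 0 - 5 = -5)
v(o) = 1/(2*o)
Q(I) = 1/(2*I)
O(V, Z) = -5 + Z (O(V, Z) = Z - 5 = -5 + Z)
l = 10/11 (l = 1/(1 + (½)/5) = 1/(1 + (½)*(⅕)) = 1/(1 + ⅒) = 1/(11/10) = 10/11 ≈ 0.90909)
g(A) = 10/11
1039*g(O(-3, -5)) = 1039*(10/11) = 10390/11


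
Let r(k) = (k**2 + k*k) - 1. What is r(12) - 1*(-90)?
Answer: 377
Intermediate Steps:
r(k) = -1 + 2*k**2 (r(k) = (k**2 + k**2) - 1 = 2*k**2 - 1 = -1 + 2*k**2)
r(12) - 1*(-90) = (-1 + 2*12**2) - 1*(-90) = (-1 + 2*144) + 90 = (-1 + 288) + 90 = 287 + 90 = 377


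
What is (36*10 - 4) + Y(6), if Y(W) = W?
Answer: 362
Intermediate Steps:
(36*10 - 4) + Y(6) = (36*10 - 4) + 6 = (360 - 4) + 6 = 356 + 6 = 362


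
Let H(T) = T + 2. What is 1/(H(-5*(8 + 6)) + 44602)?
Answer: 1/44534 ≈ 2.2455e-5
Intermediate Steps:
H(T) = 2 + T
1/(H(-5*(8 + 6)) + 44602) = 1/((2 - 5*(8 + 6)) + 44602) = 1/((2 - 5*14) + 44602) = 1/((2 - 70) + 44602) = 1/(-68 + 44602) = 1/44534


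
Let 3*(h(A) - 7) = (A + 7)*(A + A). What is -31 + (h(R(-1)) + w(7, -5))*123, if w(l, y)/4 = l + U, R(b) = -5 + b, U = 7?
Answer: 7226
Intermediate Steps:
w(l, y) = 28 + 4*l (w(l, y) = 4*(l + 7) = 4*(7 + l) = 28 + 4*l)
h(A) = 7 + 2*A*(7 + A)/3 (h(A) = 7 + ((A + 7)*(A + A))/3 = 7 + ((7 + A)*(2*A))/3 = 7 + (2*A*(7 + A))/3 = 7 + 2*A*(7 + A)/3)
-31 + (h(R(-1)) + w(7, -5))*123 = -31 + ((7 + 2*(-5 - 1)²/3 + 14*(-5 - 1)/3) + (28 + 4*7))*123 = -31 + ((7 + (⅔)*(-6)² + (14/3)*(-6)) + (28 + 28))*123 = -31 + ((7 + (⅔)*36 - 28) + 56)*123 = -31 + ((7 + 24 - 28) + 56)*123 = -31 + (3 + 56)*123 = -31 + 59*123 = -31 + 7257 = 7226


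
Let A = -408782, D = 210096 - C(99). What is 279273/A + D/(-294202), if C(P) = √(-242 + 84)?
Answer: -4942533477/3537190646 + I*√158/294202 ≈ -1.3973 + 4.2725e-5*I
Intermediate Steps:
C(P) = I*√158 (C(P) = √(-158) = I*√158)
D = 210096 - I*√158 ≈ 2.101e+5 - 12.57*I
279273/A + D/(-294202) = 279273/(-408782) + (210096 - I*√158)/(-294202) = 279273*(-1/408782) + (210096 - I*√158)*(-1/294202) = -279273/408782 + (-105048/147101 + I*√158/294202) = -4942533477/3537190646 + I*√158/294202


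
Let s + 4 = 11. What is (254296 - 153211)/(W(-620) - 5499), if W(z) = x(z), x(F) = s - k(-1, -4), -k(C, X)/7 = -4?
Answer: -293/16 ≈ -18.313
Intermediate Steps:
s = 7 (s = -4 + 11 = 7)
k(C, X) = 28 (k(C, X) = -7*(-4) = 28)
x(F) = -21 (x(F) = 7 - 1*28 = 7 - 28 = -21)
W(z) = -21
(254296 - 153211)/(W(-620) - 5499) = (254296 - 153211)/(-21 - 5499) = 101085/(-5520) = 101085*(-1/5520) = -293/16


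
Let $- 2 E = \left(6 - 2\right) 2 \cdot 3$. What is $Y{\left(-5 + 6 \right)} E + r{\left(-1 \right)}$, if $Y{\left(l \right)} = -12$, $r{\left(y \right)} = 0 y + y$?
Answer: $143$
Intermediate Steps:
$r{\left(y \right)} = y$ ($r{\left(y \right)} = 0 + y = y$)
$E = -12$ ($E = - \frac{\left(6 - 2\right) 2 \cdot 3}{2} = - \frac{4 \cdot 6}{2} = \left(- \frac{1}{2}\right) 24 = -12$)
$Y{\left(-5 + 6 \right)} E + r{\left(-1 \right)} = \left(-12\right) \left(-12\right) - 1 = 144 - 1 = 143$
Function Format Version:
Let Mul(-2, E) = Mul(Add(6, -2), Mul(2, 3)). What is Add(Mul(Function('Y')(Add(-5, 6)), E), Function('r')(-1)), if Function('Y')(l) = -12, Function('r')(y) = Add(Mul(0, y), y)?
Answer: 143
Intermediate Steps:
Function('r')(y) = y (Function('r')(y) = Add(0, y) = y)
E = -12 (E = Mul(Rational(-1, 2), Mul(Add(6, -2), Mul(2, 3))) = Mul(Rational(-1, 2), Mul(4, 6)) = Mul(Rational(-1, 2), 24) = -12)
Add(Mul(Function('Y')(Add(-5, 6)), E), Function('r')(-1)) = Add(Mul(-12, -12), -1) = Add(144, -1) = 143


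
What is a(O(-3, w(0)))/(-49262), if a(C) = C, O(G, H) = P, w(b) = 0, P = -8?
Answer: 4/24631 ≈ 0.00016240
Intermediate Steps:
O(G, H) = -8
a(O(-3, w(0)))/(-49262) = -8/(-49262) = -8*(-1/49262) = 4/24631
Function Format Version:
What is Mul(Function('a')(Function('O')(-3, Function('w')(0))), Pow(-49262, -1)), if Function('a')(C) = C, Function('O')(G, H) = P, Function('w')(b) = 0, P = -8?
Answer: Rational(4, 24631) ≈ 0.00016240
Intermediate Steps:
Function('O')(G, H) = -8
Mul(Function('a')(Function('O')(-3, Function('w')(0))), Pow(-49262, -1)) = Mul(-8, Pow(-49262, -1)) = Mul(-8, Rational(-1, 49262)) = Rational(4, 24631)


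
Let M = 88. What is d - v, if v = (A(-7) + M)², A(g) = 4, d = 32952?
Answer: 24488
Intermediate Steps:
v = 8464 (v = (4 + 88)² = 92² = 8464)
d - v = 32952 - 1*8464 = 32952 - 8464 = 24488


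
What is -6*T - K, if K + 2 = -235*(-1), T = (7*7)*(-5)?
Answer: 1237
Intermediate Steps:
T = -245 (T = 49*(-5) = -245)
K = 233 (K = -2 - 235*(-1) = -2 + 235 = 233)
-6*T - K = -6*(-245) - 1*233 = 1470 - 233 = 1237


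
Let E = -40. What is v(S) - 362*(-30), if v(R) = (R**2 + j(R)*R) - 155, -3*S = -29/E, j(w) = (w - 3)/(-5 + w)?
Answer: 96960783269/9057600 ≈ 10705.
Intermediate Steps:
j(w) = (-3 + w)/(-5 + w)
S = -29/120 (S = -(-29)/(3*(-40)) = -(-29)*(-1)/(3*40) = -1/3*29/40 = -29/120 ≈ -0.24167)
v(R) = -155 + R**2 + R*(-3 + R)/(-5 + R) (v(R) = (R**2 + ((-3 + R)/(-5 + R))*R) - 155 = (R**2 + R*(-3 + R)/(-5 + R)) - 155 = -155 + R**2 + R*(-3 + R)/(-5 + R))
v(S) - 362*(-30) = (-29*(-3 - 29/120)/120 + (-155 + (-29/120)**2)*(-5 - 29/120))/(-5 - 29/120) - 362*(-30) = (-29/120*(-389/120) + (-155 + 841/14400)*(-629/120))/(-629/120) - 1*(-10860) = -120*(11281/14400 - 2231159/14400*(-629/120))/629 + 10860 = -120*(11281/14400 + 1403399011/1728000)/629 + 10860 = -120/629*1404752731/1728000 + 10860 = -1404752731/9057600 + 10860 = 96960783269/9057600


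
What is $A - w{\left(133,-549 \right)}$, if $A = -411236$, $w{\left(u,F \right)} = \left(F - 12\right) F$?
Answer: $-719225$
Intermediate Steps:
$w{\left(u,F \right)} = F \left(-12 + F\right)$ ($w{\left(u,F \right)} = \left(-12 + F\right) F = F \left(-12 + F\right)$)
$A - w{\left(133,-549 \right)} = -411236 - - 549 \left(-12 - 549\right) = -411236 - \left(-549\right) \left(-561\right) = -411236 - 307989 = -719225$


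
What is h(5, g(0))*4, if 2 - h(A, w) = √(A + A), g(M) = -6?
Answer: 8 - 4*√10 ≈ -4.6491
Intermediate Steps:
h(A, w) = 2 - √2*√A (h(A, w) = 2 - √(A + A) = 2 - √(2*A) = 2 - √2*√A)
h(5, g(0))*4 = (2 - √2*√5)*4 = (2 - √10)*4 = 8 - 4*√10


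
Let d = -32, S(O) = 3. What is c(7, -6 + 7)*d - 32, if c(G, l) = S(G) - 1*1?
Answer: -96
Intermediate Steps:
c(G, l) = 2 (c(G, l) = 3 - 1*1 = 3 - 1 = 2)
c(7, -6 + 7)*d - 32 = 2*(-32) - 32 = -64 - 32 = -96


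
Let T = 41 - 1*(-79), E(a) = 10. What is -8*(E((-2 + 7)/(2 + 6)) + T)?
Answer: -1040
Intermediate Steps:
T = 120 (T = 41 + 79 = 120)
-8*(E((-2 + 7)/(2 + 6)) + T) = -8*(10 + 120) = -8*130 = -1040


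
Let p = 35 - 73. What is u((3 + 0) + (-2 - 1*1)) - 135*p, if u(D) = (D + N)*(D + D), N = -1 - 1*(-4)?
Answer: 5130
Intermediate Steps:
N = 3 (N = -1 + 4 = 3)
p = -38
u(D) = 2*D*(3 + D) (u(D) = (D + 3)*(D + D) = (3 + D)*(2*D) = 2*D*(3 + D))
u((3 + 0) + (-2 - 1*1)) - 135*p = 2*((3 + 0) + (-2 - 1*1))*(3 + ((3 + 0) + (-2 - 1*1))) - 135*(-38) = 2*(3 + (-2 - 1))*(3 + (3 + (-2 - 1))) + 5130 = 2*(3 - 3)*(3 + (3 - 3)) + 5130 = 2*0*(3 + 0) + 5130 = 2*0*3 + 5130 = 0 + 5130 = 5130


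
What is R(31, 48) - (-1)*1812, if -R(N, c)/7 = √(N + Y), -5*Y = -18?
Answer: 1812 - 7*√865/5 ≈ 1770.8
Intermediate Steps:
Y = 18/5 (Y = -⅕*(-18) = 18/5 ≈ 3.6000)
R(N, c) = -7*√(18/5 + N) (R(N, c) = -7*√(N + 18/5) = -7*√(18/5 + N))
R(31, 48) - (-1)*1812 = -7*√(90 + 25*31)/5 - (-1)*1812 = -7*√(90 + 775)/5 - 1*(-1812) = -7*√865/5 + 1812 = 1812 - 7*√865/5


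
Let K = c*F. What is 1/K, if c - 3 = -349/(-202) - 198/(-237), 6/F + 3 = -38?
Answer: -327139/266331 ≈ -1.2283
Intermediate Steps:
F = -6/41 (F = 6/(-3 - 38) = 6/(-41) = 6*(-1/41) = -6/41 ≈ -0.14634)
c = 88777/15958 (c = 3 + (-349/(-202) - 198/(-237)) = 3 + (-349*(-1/202) - 198*(-1/237)) = 3 + (349/202 + 66/79) = 3 + 40903/15958 = 88777/15958 ≈ 5.5632)
K = -266331/327139 (K = (88777/15958)*(-6/41) = -266331/327139 ≈ -0.81412)
1/K = 1/(-266331/327139) = -327139/266331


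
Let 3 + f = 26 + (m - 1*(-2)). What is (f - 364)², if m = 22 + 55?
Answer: 68644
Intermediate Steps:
m = 77
f = 102 (f = -3 + (26 + (77 - 1*(-2))) = -3 + (26 + (77 + 2)) = -3 + (26 + 79) = -3 + 105 = 102)
(f - 364)² = (102 - 364)² = (-262)² = 68644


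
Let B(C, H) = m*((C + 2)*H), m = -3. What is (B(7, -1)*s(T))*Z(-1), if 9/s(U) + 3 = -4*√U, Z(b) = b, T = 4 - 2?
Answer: -729/23 + 972*√2/23 ≈ 28.070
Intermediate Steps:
T = 2
s(U) = 9/(-3 - 4*√U)
B(C, H) = -3*H*(2 + C) (B(C, H) = -3*(C + 2)*H = -3*(2 + C)*H = -3*H*(2 + C))
(B(7, -1)*s(T))*Z(-1) = ((-3*(-1)*(2 + 7))*(-9/(3 + 4*√2)))*(-1) = ((-3*(-1)*9)*(-9/(3 + 4*√2)))*(-1) = (27*(-9/(3 + 4*√2)))*(-1) = -243/(3 + 4*√2)*(-1) = 243/(3 + 4*√2)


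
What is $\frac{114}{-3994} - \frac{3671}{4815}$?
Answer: $- \frac{7605442}{9615555} \approx -0.79095$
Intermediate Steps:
$\frac{114}{-3994} - \frac{3671}{4815} = 114 \left(- \frac{1}{3994}\right) - \frac{3671}{4815} = - \frac{57}{1997} - \frac{3671}{4815} = - \frac{7605442}{9615555}$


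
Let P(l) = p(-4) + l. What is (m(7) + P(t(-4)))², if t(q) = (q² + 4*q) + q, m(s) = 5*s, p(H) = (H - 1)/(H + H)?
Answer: 64009/64 ≈ 1000.1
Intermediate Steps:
p(H) = (-1 + H)/(2*H) (p(H) = (-1 + H)/((2*H)) = (-1 + H)*(1/(2*H)) = (-1 + H)/(2*H))
t(q) = q² + 5*q
P(l) = 5/8 + l (P(l) = (½)*(-1 - 4)/(-4) + l = (½)*(-¼)*(-5) + l = 5/8 + l)
(m(7) + P(t(-4)))² = (5*7 + (5/8 - 4*(5 - 4)))² = (35 + (5/8 - 4*1))² = (35 + (5/8 - 4))² = (35 - 27/8)² = (253/8)² = 64009/64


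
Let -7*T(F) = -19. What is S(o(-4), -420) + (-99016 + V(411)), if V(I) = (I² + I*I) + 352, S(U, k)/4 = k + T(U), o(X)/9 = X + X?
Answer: 1662562/7 ≈ 2.3751e+5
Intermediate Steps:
T(F) = 19/7 (T(F) = -⅐*(-19) = 19/7)
o(X) = 18*X (o(X) = 9*(X + X) = 9*(2*X) = 18*X)
S(U, k) = 76/7 + 4*k (S(U, k) = 4*(k + 19/7) = 4*(19/7 + k) = 76/7 + 4*k)
V(I) = 352 + 2*I² (V(I) = (I² + I²) + 352 = 2*I² + 352 = 352 + 2*I²)
S(o(-4), -420) + (-99016 + V(411)) = (76/7 + 4*(-420)) + (-99016 + (352 + 2*411²)) = (76/7 - 1680) + (-99016 + (352 + 2*168921)) = -11684/7 + (-99016 + (352 + 337842)) = -11684/7 + (-99016 + 338194) = -11684/7 + 239178 = 1662562/7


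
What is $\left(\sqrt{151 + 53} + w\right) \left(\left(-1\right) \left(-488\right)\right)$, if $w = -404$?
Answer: $-197152 + 976 \sqrt{51} \approx -1.9018 \cdot 10^{5}$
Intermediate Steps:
$\left(\sqrt{151 + 53} + w\right) \left(\left(-1\right) \left(-488\right)\right) = \left(\sqrt{151 + 53} - 404\right) \left(\left(-1\right) \left(-488\right)\right) = \left(\sqrt{204} - 404\right) 488 = \left(2 \sqrt{51} - 404\right) 488 = \left(-404 + 2 \sqrt{51}\right) 488 = -197152 + 976 \sqrt{51}$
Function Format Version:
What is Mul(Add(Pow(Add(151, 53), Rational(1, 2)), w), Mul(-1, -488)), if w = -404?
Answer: Add(-197152, Mul(976, Pow(51, Rational(1, 2)))) ≈ -1.9018e+5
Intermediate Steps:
Mul(Add(Pow(Add(151, 53), Rational(1, 2)), w), Mul(-1, -488)) = Mul(Add(Pow(Add(151, 53), Rational(1, 2)), -404), Mul(-1, -488)) = Mul(Add(Pow(204, Rational(1, 2)), -404), 488) = Mul(Add(Mul(2, Pow(51, Rational(1, 2))), -404), 488) = Mul(Add(-404, Mul(2, Pow(51, Rational(1, 2)))), 488) = Add(-197152, Mul(976, Pow(51, Rational(1, 2))))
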